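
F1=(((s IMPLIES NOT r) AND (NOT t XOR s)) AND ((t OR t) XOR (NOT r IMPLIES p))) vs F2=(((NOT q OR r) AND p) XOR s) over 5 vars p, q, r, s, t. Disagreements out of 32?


F1 = (((s IMPLIES NOT r) AND (NOT t XOR s)) AND ((t OR t) XOR (NOT r IMPLIES p)))
F2 = (((NOT q OR r) AND p) XOR s)
Evaluate both on each of 32 rows (bits = p,q,r,s,t):
  row 0 [00000]: F1=0 F2=0 -> 0
  row 1 [00001]: F1=0 F2=0 -> 0
  row 2 [00010]: F1=0 F2=1 (differ) -> 1
  row 3 [00011]: F1=1 F2=1 -> 0
  row 4 [00100]: F1=1 F2=0 (differ) -> 1
  row 5 [00101]: F1=0 F2=0 -> 0
  row 6 [00110]: F1=0 F2=1 (differ) -> 1
  row 7 [00111]: F1=0 F2=1 (differ) -> 1
  row 8 [01000]: F1=0 F2=0 -> 0
  row 9 [01001]: F1=0 F2=0 -> 0
  row 10 [01010]: F1=0 F2=1 (differ) -> 1
  row 11 [01011]: F1=1 F2=1 -> 0
  row 12 [01100]: F1=1 F2=0 (differ) -> 1
  row 13 [01101]: F1=0 F2=0 -> 0
  row 14 [01110]: F1=0 F2=1 (differ) -> 1
  row 15 [01111]: F1=0 F2=1 (differ) -> 1
  row 16 [10000]: F1=1 F2=1 -> 0
  row 17 [10001]: F1=0 F2=1 (differ) -> 1
  row 18 [10010]: F1=0 F2=0 -> 0
  row 19 [10011]: F1=0 F2=0 -> 0
  row 20 [10100]: F1=1 F2=1 -> 0
  row 21 [10101]: F1=0 F2=1 (differ) -> 1
  row 22 [10110]: F1=0 F2=0 -> 0
  row 23 [10111]: F1=0 F2=0 -> 0
  row 24 [11000]: F1=1 F2=0 (differ) -> 1
  row 25 [11001]: F1=0 F2=0 -> 0
  row 26 [11010]: F1=0 F2=1 (differ) -> 1
  row 27 [11011]: F1=0 F2=1 (differ) -> 1
  row 28 [11100]: F1=1 F2=1 -> 0
  row 29 [11101]: F1=0 F2=1 (differ) -> 1
  row 30 [11110]: F1=0 F2=0 -> 0
  row 31 [11111]: F1=0 F2=0 -> 0
Full result column, 8 rows per line (p,q fixed per line; r,s,t runs 000..111 left to right):
  rows 0-7 [p,q=00]: 00101011  (ones: 4)
  rows 8-15 [p,q=01]: 00101011  (ones: 4)
  rows 16-23 [p,q=10]: 01000100  (ones: 2)
  rows 24-31 [p,q=11]: 10110100  (ones: 4)
Disagreements = 4+4+2+4 = 14

14


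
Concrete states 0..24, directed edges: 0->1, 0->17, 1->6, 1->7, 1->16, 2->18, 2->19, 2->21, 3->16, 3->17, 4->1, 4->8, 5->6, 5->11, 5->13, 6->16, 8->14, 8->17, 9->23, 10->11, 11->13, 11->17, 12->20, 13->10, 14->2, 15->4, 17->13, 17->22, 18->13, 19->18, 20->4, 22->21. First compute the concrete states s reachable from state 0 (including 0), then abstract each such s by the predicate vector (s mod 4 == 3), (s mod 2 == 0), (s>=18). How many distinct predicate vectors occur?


BFS from 0:
Concrete reachable: {0, 1, 6, 7, 10, 11, 13, 16, 17, 21, 22}
Abstract via predicates (s mod 4 == 3), (s mod 2 == 0), (s>=18):
  (0,0,0) <- {1, 13, 17}
  (0,0,1) <- {21}
  (0,1,0) <- {0, 6, 10, 16}
  (0,1,1) <- {22}
  (1,0,0) <- {7, 11}
Distinct abstract states = 5

5


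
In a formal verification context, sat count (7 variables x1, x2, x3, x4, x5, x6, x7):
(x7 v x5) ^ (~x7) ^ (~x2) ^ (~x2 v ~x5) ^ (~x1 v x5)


CNF with 5 clauses over 7 vars (128 assignments).
An assignment satisfies CNF iff every clause has >=1 true literal.
Check each row (bits = x1,x2,x3,x4,x5,x6,x7; clause T/F shown):
  row 0 [0000000]: clauses=FTTTT -> 0
  row 1 [0000001]: clauses=TFTTT -> 0
  row 2 [0000010]: clauses=FTTTT -> 0
  row 3 [0000011]: clauses=TFTTT -> 0
  row 4 [0000100]: clauses=TTTTT -> 1
  (every remaining row is evaluated the same way; all 128 results are listed next)
Full result column, 8 rows per line (x1,x2,x3,x4 fixed per line; x5,x6,x7 runs 000..111 left to right):
  rows 0-7 [x1,x2,x3,x4=0000]: 00001010  (ones: 2)
  rows 8-15 [x1,x2,x3,x4=0001]: 00001010  (ones: 2)
  rows 16-23 [x1,x2,x3,x4=0010]: 00001010  (ones: 2)
  rows 24-31 [x1,x2,x3,x4=0011]: 00001010  (ones: 2)
  rows 32-39 [x1,x2,x3,x4=0100]: 00000000  (ones: 0)
  rows 40-47 [x1,x2,x3,x4=0101]: 00000000  (ones: 0)
  rows 48-55 [x1,x2,x3,x4=0110]: 00000000  (ones: 0)
  rows 56-63 [x1,x2,x3,x4=0111]: 00000000  (ones: 0)
  rows 64-71 [x1,x2,x3,x4=1000]: 00001010  (ones: 2)
  rows 72-79 [x1,x2,x3,x4=1001]: 00001010  (ones: 2)
  rows 80-87 [x1,x2,x3,x4=1010]: 00001010  (ones: 2)
  rows 88-95 [x1,x2,x3,x4=1011]: 00001010  (ones: 2)
  rows 96-103 [x1,x2,x3,x4=1100]: 00000000  (ones: 0)
  rows 104-111 [x1,x2,x3,x4=1101]: 00000000  (ones: 0)
  rows 112-119 [x1,x2,x3,x4=1110]: 00000000  (ones: 0)
  rows 120-127 [x1,x2,x3,x4=1111]: 00000000  (ones: 0)
Satisfying assignments = 2+2+2+2+0+0+0+0+2+2+2+2+0+0+0+0 = 16

16


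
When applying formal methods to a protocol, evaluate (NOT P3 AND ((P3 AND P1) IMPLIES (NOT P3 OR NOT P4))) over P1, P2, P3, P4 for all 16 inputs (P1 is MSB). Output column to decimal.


Formula: (NOT P3 AND ((P3 AND P1) IMPLIES (NOT P3 OR NOT P4))) over P1, P2, P3, P4 (16 rows)
Evaluate each row (bits = P1,P2,P3,P4, MSB first):
  row 0 [0000]: (NOT 0 AND ((0 AND 0) IMPLIES (NOT 0 OR NOT 0))) -> 1
  row 1 [0001]: (NOT 0 AND ((0 AND 0) IMPLIES (NOT 0 OR NOT 1))) -> 1
  row 2 [0010]: (NOT 1 AND ((1 AND 0) IMPLIES (NOT 1 OR NOT 0))) -> 0
  row 3 [0011]: (NOT 1 AND ((1 AND 0) IMPLIES (NOT 1 OR NOT 1))) -> 0
  row 4 [0100]: (NOT 0 AND ((0 AND 0) IMPLIES (NOT 0 OR NOT 0))) -> 1
  row 5 [0101]: (NOT 0 AND ((0 AND 0) IMPLIES (NOT 0 OR NOT 1))) -> 1
  row 6 [0110]: (NOT 1 AND ((1 AND 0) IMPLIES (NOT 1 OR NOT 0))) -> 0
  row 7 [0111]: (NOT 1 AND ((1 AND 0) IMPLIES (NOT 1 OR NOT 1))) -> 0
  row 8 [1000]: (NOT 0 AND ((0 AND 1) IMPLIES (NOT 0 OR NOT 0))) -> 1
  row 9 [1001]: (NOT 0 AND ((0 AND 1) IMPLIES (NOT 0 OR NOT 1))) -> 1
  row 10 [1010]: (NOT 1 AND ((1 AND 1) IMPLIES (NOT 1 OR NOT 0))) -> 0
  row 11 [1011]: (NOT 1 AND ((1 AND 1) IMPLIES (NOT 1 OR NOT 1))) -> 0
  row 12 [1100]: (NOT 0 AND ((0 AND 1) IMPLIES (NOT 0 OR NOT 0))) -> 1
  row 13 [1101]: (NOT 0 AND ((0 AND 1) IMPLIES (NOT 0 OR NOT 1))) -> 1
  row 14 [1110]: (NOT 1 AND ((1 AND 1) IMPLIES (NOT 1 OR NOT 0))) -> 0
  row 15 [1111]: (NOT 1 AND ((1 AND 1) IMPLIES (NOT 1 OR NOT 1))) -> 0
Full result column, 4 rows per line (P1,P2 fixed per line; P3,P4 runs 00..11 left to right):
  rows 0-3 [P1,P2=00]: 1100  = hex C
  rows 4-7 [P1,P2=01]: 1100  = hex C
  rows 8-11 [P1,P2=10]: 1100  = hex C
  rows 12-15 [P1,P2=11]: 1100  = hex C
Output column (row 0 .. row 15) = 1100110011001100
Output column grouped in 4s = 1100 1100 1100 1100 = 0xCCCC
Convert to decimal digit by digit (value = value*16 + digit):
  C -> 12
  12*16 + 12 (C) = 204
  204*16 + 12 (C) = 3276
  3276*16 + 12 (C) = 52428
Decimal = 52428

52428


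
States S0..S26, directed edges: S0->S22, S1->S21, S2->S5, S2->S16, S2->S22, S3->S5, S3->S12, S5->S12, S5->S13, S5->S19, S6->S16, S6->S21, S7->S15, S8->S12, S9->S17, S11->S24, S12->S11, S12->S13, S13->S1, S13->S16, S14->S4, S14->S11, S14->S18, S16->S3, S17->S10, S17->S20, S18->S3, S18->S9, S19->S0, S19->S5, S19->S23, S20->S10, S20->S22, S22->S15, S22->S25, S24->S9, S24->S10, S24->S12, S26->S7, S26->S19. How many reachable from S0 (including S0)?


BFS from S0:
  layer 0: {S0}
  layer 1: {S22}
  layer 2: {S15, S25}
Reachable set: {S0, S15, S22, S25}
Count = 4

4


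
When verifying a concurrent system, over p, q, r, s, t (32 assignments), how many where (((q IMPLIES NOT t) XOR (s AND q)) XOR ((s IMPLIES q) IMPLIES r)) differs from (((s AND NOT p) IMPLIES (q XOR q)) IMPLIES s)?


F1 = (((q IMPLIES NOT t) XOR (s AND q)) XOR ((s IMPLIES q) IMPLIES r))
F2 = (((s AND NOT p) IMPLIES (q XOR q)) IMPLIES s)
Evaluate both on each of 32 rows (bits = p,q,r,s,t):
  row 0 [00000]: F1=1 F2=0 (differ) -> 1
  row 1 [00001]: F1=1 F2=0 (differ) -> 1
  row 2 [00010]: F1=0 F2=1 (differ) -> 1
  row 3 [00011]: F1=0 F2=1 (differ) -> 1
  row 4 [00100]: F1=0 F2=0 -> 0
  row 5 [00101]: F1=0 F2=0 -> 0
  row 6 [00110]: F1=0 F2=1 (differ) -> 1
  row 7 [00111]: F1=0 F2=1 (differ) -> 1
  row 8 [01000]: F1=1 F2=0 (differ) -> 1
  row 9 [01001]: F1=0 F2=0 -> 0
  row 10 [01010]: F1=0 F2=1 (differ) -> 1
  row 11 [01011]: F1=1 F2=1 -> 0
  row 12 [01100]: F1=0 F2=0 -> 0
  row 13 [01101]: F1=1 F2=0 (differ) -> 1
  row 14 [01110]: F1=1 F2=1 -> 0
  row 15 [01111]: F1=0 F2=1 (differ) -> 1
  row 16 [10000]: F1=1 F2=0 (differ) -> 1
  row 17 [10001]: F1=1 F2=0 (differ) -> 1
  row 18 [10010]: F1=0 F2=1 (differ) -> 1
  row 19 [10011]: F1=0 F2=1 (differ) -> 1
  row 20 [10100]: F1=0 F2=0 -> 0
  row 21 [10101]: F1=0 F2=0 -> 0
  row 22 [10110]: F1=0 F2=1 (differ) -> 1
  row 23 [10111]: F1=0 F2=1 (differ) -> 1
  row 24 [11000]: F1=1 F2=0 (differ) -> 1
  row 25 [11001]: F1=0 F2=0 -> 0
  row 26 [11010]: F1=0 F2=1 (differ) -> 1
  row 27 [11011]: F1=1 F2=1 -> 0
  row 28 [11100]: F1=0 F2=0 -> 0
  row 29 [11101]: F1=1 F2=0 (differ) -> 1
  row 30 [11110]: F1=1 F2=1 -> 0
  row 31 [11111]: F1=0 F2=1 (differ) -> 1
Full result column, 8 rows per line (p,q fixed per line; r,s,t runs 000..111 left to right):
  rows 0-7 [p,q=00]: 11110011  (ones: 6)
  rows 8-15 [p,q=01]: 10100101  (ones: 4)
  rows 16-23 [p,q=10]: 11110011  (ones: 6)
  rows 24-31 [p,q=11]: 10100101  (ones: 4)
Disagreements = 6+4+6+4 = 20

20


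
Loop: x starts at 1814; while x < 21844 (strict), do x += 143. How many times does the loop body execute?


Step 1: x goes from 1814 toward 21844 by 143; the body runs while x<21844, so iterations = ceil((bound-start)/step)
Step 2: Distance=20030
Step 3: ceil(20030/143)=141

141


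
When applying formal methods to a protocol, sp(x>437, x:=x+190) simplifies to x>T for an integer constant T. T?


Formula: sp(P, x:=E) = exists old_x. (x = E[old_x/x]) AND P[old_x/x] (old_x is the value of x before the assignment; eliminate old_x by solving x = E[old_x/x] for old_x)
Step 1: Precondition P: x>437, i.e. old_x > 437
Step 2: Assignment gives x = old_x + 190, so old_x = x - 190
Step 3: Substitute into P: x - 190 > 437
Step 4: Simplify: x > 437+190 = 627

627


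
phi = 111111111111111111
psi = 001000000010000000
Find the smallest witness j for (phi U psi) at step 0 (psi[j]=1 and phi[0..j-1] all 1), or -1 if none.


(phi U psi) at 0: need smallest j with psi[j]=1 and phi[i]=1 for all i in [0,j).
Scan from step 0:
  step 0: phi=1, psi=0 -> continue
  step 1: phi=1, psi=0 -> continue
  step 2: psi=1 and phi held for [0,2) -> witness found
Witness step = 2

2


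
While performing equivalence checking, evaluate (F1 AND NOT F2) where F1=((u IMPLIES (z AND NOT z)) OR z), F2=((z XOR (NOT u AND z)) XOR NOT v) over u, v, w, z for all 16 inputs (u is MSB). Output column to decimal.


F1 = ((u IMPLIES (z AND NOT z)) OR z)
F2 = ((z XOR (NOT u AND z)) XOR NOT v)
Counterexample to F1=>F2 is where F1=1 and F2=0.
Evaluate each row (bits = u,v,w,z, MSB first):
  row 0 [0000]: F1=1 F2=1 -> F1&~F2 -> 0
  row 1 [0001]: F1=1 F2=1 -> F1&~F2 -> 0
  row 2 [0010]: F1=1 F2=1 -> F1&~F2 -> 0
  row 3 [0011]: F1=1 F2=1 -> F1&~F2 -> 0
  row 4 [0100]: F1=1 F2=0 -> F1&~F2 -> 1
  row 5 [0101]: F1=1 F2=0 -> F1&~F2 -> 1
  row 6 [0110]: F1=1 F2=0 -> F1&~F2 -> 1
  row 7 [0111]: F1=1 F2=0 -> F1&~F2 -> 1
  row 8 [1000]: F1=0 F2=1 -> F1&~F2 -> 0
  row 9 [1001]: F1=1 F2=0 -> F1&~F2 -> 1
  row 10 [1010]: F1=0 F2=1 -> F1&~F2 -> 0
  row 11 [1011]: F1=1 F2=0 -> F1&~F2 -> 1
  row 12 [1100]: F1=0 F2=0 -> F1&~F2 -> 0
  row 13 [1101]: F1=1 F2=1 -> F1&~F2 -> 0
  row 14 [1110]: F1=0 F2=0 -> F1&~F2 -> 0
  row 15 [1111]: F1=1 F2=1 -> F1&~F2 -> 0
Full result column, 4 rows per line (u,v fixed per line; w,z runs 00..11 left to right):
  rows 0-3 [u,v=00]: 0000  = hex 0
  rows 4-7 [u,v=01]: 1111  = hex F
  rows 8-11 [u,v=10]: 0101  = hex 5
  rows 12-15 [u,v=11]: 0000  = hex 0
Counterexample vector (row 0 .. row 15) = 0000111101010000
Output column grouped in 4s = 0000 1111 0101 0000 = 0x0F50
Convert to decimal digit by digit (value = value*16 + digit):
  0 -> 0
  0*16 + 15 (F) = 15
  15*16 + 5 = 245
  245*16 + 0 = 3920
Decimal = 3920

3920


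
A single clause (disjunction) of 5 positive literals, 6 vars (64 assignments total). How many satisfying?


Step 1: Total=2^6=64
Step 2: Unsat when all 5 false: 2^1=2
Step 3: Sat=64-2=62

62


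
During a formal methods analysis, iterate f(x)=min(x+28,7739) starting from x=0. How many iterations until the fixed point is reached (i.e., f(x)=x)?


Step 1: x=0, cap=7739, increment=28
Step 2: x grows by 28 each step until capped at 7739; fixed point is x=7739
Step 3: iterations = ceil(7739/28) = 277

277


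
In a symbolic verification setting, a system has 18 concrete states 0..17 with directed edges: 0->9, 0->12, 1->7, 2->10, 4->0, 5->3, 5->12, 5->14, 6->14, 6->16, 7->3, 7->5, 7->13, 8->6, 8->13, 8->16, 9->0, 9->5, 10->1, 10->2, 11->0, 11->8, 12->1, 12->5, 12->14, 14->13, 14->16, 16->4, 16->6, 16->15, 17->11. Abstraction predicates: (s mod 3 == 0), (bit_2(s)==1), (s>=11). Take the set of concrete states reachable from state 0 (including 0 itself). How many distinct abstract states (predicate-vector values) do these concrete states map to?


BFS from 0:
Concrete reachable: {0, 1, 3, 4, 5, 6, 7, 9, 12, 13, 14, 15, 16}
Abstract via predicates (s mod 3 == 0), (bit_2(s)==1), (s>=11):
  (0,0,0) <- {1}
  (0,0,1) <- {16}
  (0,1,0) <- {4, 5, 7}
  (0,1,1) <- {13, 14}
  (1,0,0) <- {0, 3, 9}
  (1,1,0) <- {6}
  (1,1,1) <- {12, 15}
Distinct abstract states = 7

7


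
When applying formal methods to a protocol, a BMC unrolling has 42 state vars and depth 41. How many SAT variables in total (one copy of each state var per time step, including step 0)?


BMC unrolls to depth k, creating one copy of each state var for steps 0..k.
Step count = 41 + 1 = 42 (steps 0 through 41)
Vars per step = 42
Total = 42 * 42 = 1764

1764


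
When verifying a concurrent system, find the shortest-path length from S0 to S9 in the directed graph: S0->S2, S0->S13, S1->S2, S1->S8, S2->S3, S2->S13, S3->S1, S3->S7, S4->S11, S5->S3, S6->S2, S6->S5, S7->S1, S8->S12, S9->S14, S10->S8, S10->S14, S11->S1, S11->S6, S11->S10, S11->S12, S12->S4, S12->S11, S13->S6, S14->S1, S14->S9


BFS layer-by-layer from S0:
  dist 0: {S0}
  dist 1: {S2, S13}
  dist 2: {S3, S6}
  dist 3: {S1, S5, S7}
  dist 4: {S8}
  dist 5: {S12}
  dist 6: {S4, S11}
  dist 7: {S10}
  dist 8: {S14}
  dist 9: {S9}
  -> S9 reached at distance 9
Shortest path length = 9

9


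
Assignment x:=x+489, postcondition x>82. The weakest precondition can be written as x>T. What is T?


Formula: wp(x:=E, P) = P[E/x] (substitute E for x in postcondition)
Step 1: Postcondition: x>82
Step 2: Substitute x+489 for x: x+489>82
Step 3: Solve for x: x > 82-489 = -407

-407


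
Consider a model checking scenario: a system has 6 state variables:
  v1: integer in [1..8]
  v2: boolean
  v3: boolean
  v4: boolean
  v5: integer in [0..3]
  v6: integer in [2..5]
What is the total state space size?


State space = product of domain sizes of all variables.
Domain sizes:
  v1 (integer in [1..8]): 8
  v2 (boolean): 2
  v3 (boolean): 2
  v4 (boolean): 2
  v5 (integer in [0..3]): 4
  v6 (integer in [2..5]): 4
Product = 8 * 2 * 2 * 2 * 4 * 4 = 1024

1024


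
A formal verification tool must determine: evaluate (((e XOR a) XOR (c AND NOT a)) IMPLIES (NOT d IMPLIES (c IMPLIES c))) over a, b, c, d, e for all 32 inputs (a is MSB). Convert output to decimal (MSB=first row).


Formula: (((e XOR a) XOR (c AND NOT a)) IMPLIES (NOT d IMPLIES (c IMPLIES c))) over a, b, c, d, e (32 rows)
Evaluate each row (bits = a,b,c,d,e, MSB first):
  row 0 [00000]: (((0 XOR 0) XOR (0 AND NOT 0)) IMPLIES (NOT 0 IMPLIES (0 IMPLIES 0))) -> 1
  row 1 [00001]: (((1 XOR 0) XOR (0 AND NOT 0)) IMPLIES (NOT 0 IMPLIES (0 IMPLIES 0))) -> 1
  row 2 [00010]: (((0 XOR 0) XOR (0 AND NOT 0)) IMPLIES (NOT 1 IMPLIES (0 IMPLIES 0))) -> 1
  row 3 [00011]: (((1 XOR 0) XOR (0 AND NOT 0)) IMPLIES (NOT 1 IMPLIES (0 IMPLIES 0))) -> 1
  row 4 [00100]: (((0 XOR 0) XOR (1 AND NOT 0)) IMPLIES (NOT 0 IMPLIES (1 IMPLIES 1))) -> 1
  row 5 [00101]: (((1 XOR 0) XOR (1 AND NOT 0)) IMPLIES (NOT 0 IMPLIES (1 IMPLIES 1))) -> 1
  row 6 [00110]: (((0 XOR 0) XOR (1 AND NOT 0)) IMPLIES (NOT 1 IMPLIES (1 IMPLIES 1))) -> 1
  row 7 [00111]: (((1 XOR 0) XOR (1 AND NOT 0)) IMPLIES (NOT 1 IMPLIES (1 IMPLIES 1))) -> 1
  row 8 [01000]: (((0 XOR 0) XOR (0 AND NOT 0)) IMPLIES (NOT 0 IMPLIES (0 IMPLIES 0))) -> 1
  row 9 [01001]: (((1 XOR 0) XOR (0 AND NOT 0)) IMPLIES (NOT 0 IMPLIES (0 IMPLIES 0))) -> 1
  row 10 [01010]: (((0 XOR 0) XOR (0 AND NOT 0)) IMPLIES (NOT 1 IMPLIES (0 IMPLIES 0))) -> 1
  row 11 [01011]: (((1 XOR 0) XOR (0 AND NOT 0)) IMPLIES (NOT 1 IMPLIES (0 IMPLIES 0))) -> 1
  row 12 [01100]: (((0 XOR 0) XOR (1 AND NOT 0)) IMPLIES (NOT 0 IMPLIES (1 IMPLIES 1))) -> 1
  row 13 [01101]: (((1 XOR 0) XOR (1 AND NOT 0)) IMPLIES (NOT 0 IMPLIES (1 IMPLIES 1))) -> 1
  row 14 [01110]: (((0 XOR 0) XOR (1 AND NOT 0)) IMPLIES (NOT 1 IMPLIES (1 IMPLIES 1))) -> 1
  row 15 [01111]: (((1 XOR 0) XOR (1 AND NOT 0)) IMPLIES (NOT 1 IMPLIES (1 IMPLIES 1))) -> 1
  row 16 [10000]: (((0 XOR 1) XOR (0 AND NOT 1)) IMPLIES (NOT 0 IMPLIES (0 IMPLIES 0))) -> 1
  row 17 [10001]: (((1 XOR 1) XOR (0 AND NOT 1)) IMPLIES (NOT 0 IMPLIES (0 IMPLIES 0))) -> 1
  row 18 [10010]: (((0 XOR 1) XOR (0 AND NOT 1)) IMPLIES (NOT 1 IMPLIES (0 IMPLIES 0))) -> 1
  row 19 [10011]: (((1 XOR 1) XOR (0 AND NOT 1)) IMPLIES (NOT 1 IMPLIES (0 IMPLIES 0))) -> 1
  row 20 [10100]: (((0 XOR 1) XOR (1 AND NOT 1)) IMPLIES (NOT 0 IMPLIES (1 IMPLIES 1))) -> 1
  row 21 [10101]: (((1 XOR 1) XOR (1 AND NOT 1)) IMPLIES (NOT 0 IMPLIES (1 IMPLIES 1))) -> 1
  row 22 [10110]: (((0 XOR 1) XOR (1 AND NOT 1)) IMPLIES (NOT 1 IMPLIES (1 IMPLIES 1))) -> 1
  row 23 [10111]: (((1 XOR 1) XOR (1 AND NOT 1)) IMPLIES (NOT 1 IMPLIES (1 IMPLIES 1))) -> 1
  row 24 [11000]: (((0 XOR 1) XOR (0 AND NOT 1)) IMPLIES (NOT 0 IMPLIES (0 IMPLIES 0))) -> 1
  row 25 [11001]: (((1 XOR 1) XOR (0 AND NOT 1)) IMPLIES (NOT 0 IMPLIES (0 IMPLIES 0))) -> 1
  row 26 [11010]: (((0 XOR 1) XOR (0 AND NOT 1)) IMPLIES (NOT 1 IMPLIES (0 IMPLIES 0))) -> 1
  row 27 [11011]: (((1 XOR 1) XOR (0 AND NOT 1)) IMPLIES (NOT 1 IMPLIES (0 IMPLIES 0))) -> 1
  row 28 [11100]: (((0 XOR 1) XOR (1 AND NOT 1)) IMPLIES (NOT 0 IMPLIES (1 IMPLIES 1))) -> 1
  row 29 [11101]: (((1 XOR 1) XOR (1 AND NOT 1)) IMPLIES (NOT 0 IMPLIES (1 IMPLIES 1))) -> 1
  row 30 [11110]: (((0 XOR 1) XOR (1 AND NOT 1)) IMPLIES (NOT 1 IMPLIES (1 IMPLIES 1))) -> 1
  row 31 [11111]: (((1 XOR 1) XOR (1 AND NOT 1)) IMPLIES (NOT 1 IMPLIES (1 IMPLIES 1))) -> 1
Full result column, 4 rows per line (a,b,c fixed per line; d,e runs 00..11 left to right):
  rows 0-3 [a,b,c=000]: 1111  = hex F
  rows 4-7 [a,b,c=001]: 1111  = hex F
  rows 8-11 [a,b,c=010]: 1111  = hex F
  rows 12-15 [a,b,c=011]: 1111  = hex F
  rows 16-19 [a,b,c=100]: 1111  = hex F
  rows 20-23 [a,b,c=101]: 1111  = hex F
  rows 24-27 [a,b,c=110]: 1111  = hex F
  rows 28-31 [a,b,c=111]: 1111  = hex F
Output column (row 0 .. row 31) = 11111111111111111111111111111111
Output column grouped in 4s = 1111 1111 1111 1111 1111 1111 1111 1111 = 0xFFFFFFFF
Convert to decimal digit by digit (value = value*16 + digit):
  F -> 15
  15*16 + 15 (F) = 255
  255*16 + 15 (F) = 4095
  4095*16 + 15 (F) = 65535
  65535*16 + 15 (F) = 1048575
  1048575*16 + 15 (F) = 16777215
  16777215*16 + 15 (F) = 268435455
  268435455*16 + 15 (F) = 4294967295
Decimal = 4294967295

4294967295


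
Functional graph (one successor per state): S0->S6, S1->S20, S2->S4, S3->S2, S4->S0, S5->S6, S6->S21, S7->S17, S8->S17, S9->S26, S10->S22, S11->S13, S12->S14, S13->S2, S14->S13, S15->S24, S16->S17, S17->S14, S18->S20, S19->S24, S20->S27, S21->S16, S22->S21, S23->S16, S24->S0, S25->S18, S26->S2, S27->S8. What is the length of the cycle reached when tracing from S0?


Trace from S0 until a state repeats:
  S0 -> S6 -> S21 -> S16 -> S17 -> S14 -> S13 -> S2 -> S4 -> S0
S0 first seen at step 0, revisited at step 9.
Cycle length = 9 - 0 = 9

9


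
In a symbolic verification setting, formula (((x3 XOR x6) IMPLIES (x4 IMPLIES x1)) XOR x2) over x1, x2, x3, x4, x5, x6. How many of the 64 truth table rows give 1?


Formula: (((x3 XOR x6) IMPLIES (x4 IMPLIES x1)) XOR x2) over 6 vars (64 rows)
Evaluate each row (x1, x2, x3, x4, x5, x6 as bits, MSB first):
  row 0 [000000]: (((0 XOR 0) IMPLIES (0 IMPLIES 0)) XOR 0) -> 1
  row 1 [000001]: (((0 XOR 1) IMPLIES (0 IMPLIES 0)) XOR 0) -> 1
  row 2 [000010]: (((0 XOR 0) IMPLIES (0 IMPLIES 0)) XOR 0) -> 1
  row 3 [000011]: (((0 XOR 1) IMPLIES (0 IMPLIES 0)) XOR 0) -> 1
  row 4 [000100]: (((0 XOR 0) IMPLIES (1 IMPLIES 0)) XOR 0) -> 1
  (every remaining row is evaluated the same way; all 64 results are listed next)
Full result column, 8 rows per line (x1,x2,x3 fixed per line; x4,x5,x6 runs 000..111 left to right):
  rows 0-7 [x1,x2,x3=000]: 11111010  (ones: 6)
  rows 8-15 [x1,x2,x3=001]: 11110101  (ones: 6)
  rows 16-23 [x1,x2,x3=010]: 00000101  (ones: 2)
  rows 24-31 [x1,x2,x3=011]: 00001010  (ones: 2)
  rows 32-39 [x1,x2,x3=100]: 11111111  (ones: 8)
  rows 40-47 [x1,x2,x3=101]: 11111111  (ones: 8)
  rows 48-55 [x1,x2,x3=110]: 00000000  (ones: 0)
  rows 56-63 [x1,x2,x3=111]: 00000000  (ones: 0)
Count of 1-rows = 6+6+2+2+8+8+0+0 = 32

32


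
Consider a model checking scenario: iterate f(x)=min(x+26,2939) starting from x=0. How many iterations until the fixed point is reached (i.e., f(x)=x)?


Step 1: x=0, cap=2939, increment=26
Step 2: x grows by 26 each step until capped at 2939; fixed point is x=2939
Step 3: iterations = ceil(2939/26) = 114

114


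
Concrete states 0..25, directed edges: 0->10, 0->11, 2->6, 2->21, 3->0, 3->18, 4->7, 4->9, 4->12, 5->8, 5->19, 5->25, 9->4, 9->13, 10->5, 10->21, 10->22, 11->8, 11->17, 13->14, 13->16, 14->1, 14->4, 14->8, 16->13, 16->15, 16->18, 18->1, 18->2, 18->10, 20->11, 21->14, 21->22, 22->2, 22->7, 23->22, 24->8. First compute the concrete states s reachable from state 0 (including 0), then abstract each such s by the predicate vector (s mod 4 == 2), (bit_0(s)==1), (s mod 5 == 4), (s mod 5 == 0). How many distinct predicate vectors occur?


BFS from 0:
Concrete reachable: {0, 1, 2, 4, 5, 6, 7, 8, 9, 10, 11, 12, 13, 14, 15, 16, 17, 18, 19, 21, 22, 25}
Abstract via predicates (s mod 4 == 2), (bit_0(s)==1), (s mod 5 == 4), (s mod 5 == 0):
  (0,0,0,0) <- {8, 12, 16}
  (0,0,0,1) <- {0}
  (0,0,1,0) <- {4}
  (0,1,0,0) <- {1, 7, 11, 13, 17, 21}
  (0,1,0,1) <- {5, 15, 25}
  (0,1,1,0) <- {9, 19}
  (1,0,0,0) <- {2, 6, 18, 22}
  (1,0,0,1) <- {10}
  (1,0,1,0) <- {14}
Distinct abstract states = 9

9


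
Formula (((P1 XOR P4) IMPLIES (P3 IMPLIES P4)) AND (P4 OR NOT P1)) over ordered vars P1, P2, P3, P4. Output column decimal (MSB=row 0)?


Formula: (((P1 XOR P4) IMPLIES (P3 IMPLIES P4)) AND (P4 OR NOT P1)) over P1, P2, P3, P4 (16 rows)
Evaluate each row (bits = P1,P2,P3,P4, MSB first):
  row 0 [0000]: (((0 XOR 0) IMPLIES (0 IMPLIES 0)) AND (0 OR NOT 0)) -> 1
  row 1 [0001]: (((0 XOR 1) IMPLIES (0 IMPLIES 1)) AND (1 OR NOT 0)) -> 1
  row 2 [0010]: (((0 XOR 0) IMPLIES (1 IMPLIES 0)) AND (0 OR NOT 0)) -> 1
  row 3 [0011]: (((0 XOR 1) IMPLIES (1 IMPLIES 1)) AND (1 OR NOT 0)) -> 1
  row 4 [0100]: (((0 XOR 0) IMPLIES (0 IMPLIES 0)) AND (0 OR NOT 0)) -> 1
  row 5 [0101]: (((0 XOR 1) IMPLIES (0 IMPLIES 1)) AND (1 OR NOT 0)) -> 1
  row 6 [0110]: (((0 XOR 0) IMPLIES (1 IMPLIES 0)) AND (0 OR NOT 0)) -> 1
  row 7 [0111]: (((0 XOR 1) IMPLIES (1 IMPLIES 1)) AND (1 OR NOT 0)) -> 1
  row 8 [1000]: (((1 XOR 0) IMPLIES (0 IMPLIES 0)) AND (0 OR NOT 1)) -> 0
  row 9 [1001]: (((1 XOR 1) IMPLIES (0 IMPLIES 1)) AND (1 OR NOT 1)) -> 1
  row 10 [1010]: (((1 XOR 0) IMPLIES (1 IMPLIES 0)) AND (0 OR NOT 1)) -> 0
  row 11 [1011]: (((1 XOR 1) IMPLIES (1 IMPLIES 1)) AND (1 OR NOT 1)) -> 1
  row 12 [1100]: (((1 XOR 0) IMPLIES (0 IMPLIES 0)) AND (0 OR NOT 1)) -> 0
  row 13 [1101]: (((1 XOR 1) IMPLIES (0 IMPLIES 1)) AND (1 OR NOT 1)) -> 1
  row 14 [1110]: (((1 XOR 0) IMPLIES (1 IMPLIES 0)) AND (0 OR NOT 1)) -> 0
  row 15 [1111]: (((1 XOR 1) IMPLIES (1 IMPLIES 1)) AND (1 OR NOT 1)) -> 1
Full result column, 4 rows per line (P1,P2 fixed per line; P3,P4 runs 00..11 left to right):
  rows 0-3 [P1,P2=00]: 1111  = hex F
  rows 4-7 [P1,P2=01]: 1111  = hex F
  rows 8-11 [P1,P2=10]: 0101  = hex 5
  rows 12-15 [P1,P2=11]: 0101  = hex 5
Output column (row 0 .. row 15) = 1111111101010101
Output column grouped in 4s = 1111 1111 0101 0101 = 0xFF55
Convert to decimal digit by digit (value = value*16 + digit):
  F -> 15
  15*16 + 15 (F) = 255
  255*16 + 5 = 4085
  4085*16 + 5 = 65365
Decimal = 65365

65365


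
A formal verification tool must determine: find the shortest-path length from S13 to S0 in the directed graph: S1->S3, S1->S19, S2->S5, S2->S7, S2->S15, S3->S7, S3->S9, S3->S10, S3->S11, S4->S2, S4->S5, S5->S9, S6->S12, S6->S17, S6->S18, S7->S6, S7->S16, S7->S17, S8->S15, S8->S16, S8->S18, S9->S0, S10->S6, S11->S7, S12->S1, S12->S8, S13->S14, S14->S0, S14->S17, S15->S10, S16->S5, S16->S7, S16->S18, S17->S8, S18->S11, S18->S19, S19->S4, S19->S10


BFS layer-by-layer from S13:
  dist 0: {S13}
  dist 1: {S14}
  dist 2: {S0, S17}
  -> S0 reached at distance 2
Shortest path length = 2

2


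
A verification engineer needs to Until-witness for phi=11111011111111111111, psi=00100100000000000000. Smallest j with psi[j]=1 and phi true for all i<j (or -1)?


(phi U psi) at 0: need smallest j with psi[j]=1 and phi[i]=1 for all i in [0,j).
Scan from step 0:
  step 0: phi=1, psi=0 -> continue
  step 1: phi=1, psi=0 -> continue
  step 2: psi=1 and phi held for [0,2) -> witness found
Witness step = 2

2


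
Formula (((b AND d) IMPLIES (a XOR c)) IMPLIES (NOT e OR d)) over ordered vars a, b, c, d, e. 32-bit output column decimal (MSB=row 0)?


Formula: (((b AND d) IMPLIES (a XOR c)) IMPLIES (NOT e OR d)) over a, b, c, d, e (32 rows)
Evaluate each row (bits = a,b,c,d,e, MSB first):
  row 0 [00000]: (((0 AND 0) IMPLIES (0 XOR 0)) IMPLIES (NOT 0 OR 0)) -> 1
  row 1 [00001]: (((0 AND 0) IMPLIES (0 XOR 0)) IMPLIES (NOT 1 OR 0)) -> 0
  row 2 [00010]: (((0 AND 1) IMPLIES (0 XOR 0)) IMPLIES (NOT 0 OR 1)) -> 1
  row 3 [00011]: (((0 AND 1) IMPLIES (0 XOR 0)) IMPLIES (NOT 1 OR 1)) -> 1
  row 4 [00100]: (((0 AND 0) IMPLIES (0 XOR 1)) IMPLIES (NOT 0 OR 0)) -> 1
  row 5 [00101]: (((0 AND 0) IMPLIES (0 XOR 1)) IMPLIES (NOT 1 OR 0)) -> 0
  row 6 [00110]: (((0 AND 1) IMPLIES (0 XOR 1)) IMPLIES (NOT 0 OR 1)) -> 1
  row 7 [00111]: (((0 AND 1) IMPLIES (0 XOR 1)) IMPLIES (NOT 1 OR 1)) -> 1
  row 8 [01000]: (((1 AND 0) IMPLIES (0 XOR 0)) IMPLIES (NOT 0 OR 0)) -> 1
  row 9 [01001]: (((1 AND 0) IMPLIES (0 XOR 0)) IMPLIES (NOT 1 OR 0)) -> 0
  row 10 [01010]: (((1 AND 1) IMPLIES (0 XOR 0)) IMPLIES (NOT 0 OR 1)) -> 1
  row 11 [01011]: (((1 AND 1) IMPLIES (0 XOR 0)) IMPLIES (NOT 1 OR 1)) -> 1
  row 12 [01100]: (((1 AND 0) IMPLIES (0 XOR 1)) IMPLIES (NOT 0 OR 0)) -> 1
  row 13 [01101]: (((1 AND 0) IMPLIES (0 XOR 1)) IMPLIES (NOT 1 OR 0)) -> 0
  row 14 [01110]: (((1 AND 1) IMPLIES (0 XOR 1)) IMPLIES (NOT 0 OR 1)) -> 1
  row 15 [01111]: (((1 AND 1) IMPLIES (0 XOR 1)) IMPLIES (NOT 1 OR 1)) -> 1
  row 16 [10000]: (((0 AND 0) IMPLIES (1 XOR 0)) IMPLIES (NOT 0 OR 0)) -> 1
  row 17 [10001]: (((0 AND 0) IMPLIES (1 XOR 0)) IMPLIES (NOT 1 OR 0)) -> 0
  row 18 [10010]: (((0 AND 1) IMPLIES (1 XOR 0)) IMPLIES (NOT 0 OR 1)) -> 1
  row 19 [10011]: (((0 AND 1) IMPLIES (1 XOR 0)) IMPLIES (NOT 1 OR 1)) -> 1
  row 20 [10100]: (((0 AND 0) IMPLIES (1 XOR 1)) IMPLIES (NOT 0 OR 0)) -> 1
  row 21 [10101]: (((0 AND 0) IMPLIES (1 XOR 1)) IMPLIES (NOT 1 OR 0)) -> 0
  row 22 [10110]: (((0 AND 1) IMPLIES (1 XOR 1)) IMPLIES (NOT 0 OR 1)) -> 1
  row 23 [10111]: (((0 AND 1) IMPLIES (1 XOR 1)) IMPLIES (NOT 1 OR 1)) -> 1
  row 24 [11000]: (((1 AND 0) IMPLIES (1 XOR 0)) IMPLIES (NOT 0 OR 0)) -> 1
  row 25 [11001]: (((1 AND 0) IMPLIES (1 XOR 0)) IMPLIES (NOT 1 OR 0)) -> 0
  row 26 [11010]: (((1 AND 1) IMPLIES (1 XOR 0)) IMPLIES (NOT 0 OR 1)) -> 1
  row 27 [11011]: (((1 AND 1) IMPLIES (1 XOR 0)) IMPLIES (NOT 1 OR 1)) -> 1
  row 28 [11100]: (((1 AND 0) IMPLIES (1 XOR 1)) IMPLIES (NOT 0 OR 0)) -> 1
  row 29 [11101]: (((1 AND 0) IMPLIES (1 XOR 1)) IMPLIES (NOT 1 OR 0)) -> 0
  row 30 [11110]: (((1 AND 1) IMPLIES (1 XOR 1)) IMPLIES (NOT 0 OR 1)) -> 1
  row 31 [11111]: (((1 AND 1) IMPLIES (1 XOR 1)) IMPLIES (NOT 1 OR 1)) -> 1
Full result column, 4 rows per line (a,b,c fixed per line; d,e runs 00..11 left to right):
  rows 0-3 [a,b,c=000]: 1011  = hex B
  rows 4-7 [a,b,c=001]: 1011  = hex B
  rows 8-11 [a,b,c=010]: 1011  = hex B
  rows 12-15 [a,b,c=011]: 1011  = hex B
  rows 16-19 [a,b,c=100]: 1011  = hex B
  rows 20-23 [a,b,c=101]: 1011  = hex B
  rows 24-27 [a,b,c=110]: 1011  = hex B
  rows 28-31 [a,b,c=111]: 1011  = hex B
Output column (row 0 .. row 31) = 10111011101110111011101110111011
Output column grouped in 4s = 1011 1011 1011 1011 1011 1011 1011 1011 = 0xBBBBBBBB
Convert to decimal digit by digit (value = value*16 + digit):
  B -> 11
  11*16 + 11 (B) = 187
  187*16 + 11 (B) = 3003
  3003*16 + 11 (B) = 48059
  48059*16 + 11 (B) = 768955
  768955*16 + 11 (B) = 12303291
  12303291*16 + 11 (B) = 196852667
  196852667*16 + 11 (B) = 3149642683
Decimal = 3149642683

3149642683


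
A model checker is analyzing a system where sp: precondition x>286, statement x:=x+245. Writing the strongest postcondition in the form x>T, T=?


Formula: sp(P, x:=E) = exists old_x. (x = E[old_x/x]) AND P[old_x/x] (old_x is the value of x before the assignment; eliminate old_x by solving x = E[old_x/x] for old_x)
Step 1: Precondition P: x>286, i.e. old_x > 286
Step 2: Assignment gives x = old_x + 245, so old_x = x - 245
Step 3: Substitute into P: x - 245 > 286
Step 4: Simplify: x > 286+245 = 531

531


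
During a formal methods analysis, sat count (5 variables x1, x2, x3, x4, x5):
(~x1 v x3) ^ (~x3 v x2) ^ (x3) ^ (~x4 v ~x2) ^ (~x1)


CNF with 5 clauses over 5 vars (32 assignments).
An assignment satisfies CNF iff every clause has >=1 true literal.
Check each row (bits = x1,x2,x3,x4,x5; clause T/F shown):
  row 0 [00000]: clauses=TTFTT -> 0
  row 1 [00001]: clauses=TTFTT -> 0
  row 2 [00010]: clauses=TTFTT -> 0
  row 3 [00011]: clauses=TTFTT -> 0
  row 4 [00100]: clauses=TFTTT -> 0
  row 5 [00101]: clauses=TFTTT -> 0
  row 6 [00110]: clauses=TFTTT -> 0
  row 7 [00111]: clauses=TFTTT -> 0
  row 8 [01000]: clauses=TTFTT -> 0
  row 9 [01001]: clauses=TTFTT -> 0
  row 10 [01010]: clauses=TTFFT -> 0
  row 11 [01011]: clauses=TTFFT -> 0
  row 12 [01100]: clauses=TTTTT -> 1
  row 13 [01101]: clauses=TTTTT -> 1
  row 14 [01110]: clauses=TTTFT -> 0
  row 15 [01111]: clauses=TTTFT -> 0
  row 16 [10000]: clauses=FTFTF -> 0
  row 17 [10001]: clauses=FTFTF -> 0
  row 18 [10010]: clauses=FTFTF -> 0
  row 19 [10011]: clauses=FTFTF -> 0
  row 20 [10100]: clauses=TFTTF -> 0
  row 21 [10101]: clauses=TFTTF -> 0
  row 22 [10110]: clauses=TFTTF -> 0
  row 23 [10111]: clauses=TFTTF -> 0
  row 24 [11000]: clauses=FTFTF -> 0
  row 25 [11001]: clauses=FTFTF -> 0
  row 26 [11010]: clauses=FTFFF -> 0
  row 27 [11011]: clauses=FTFFF -> 0
  row 28 [11100]: clauses=TTTTF -> 0
  row 29 [11101]: clauses=TTTTF -> 0
  row 30 [11110]: clauses=TTTFF -> 0
  row 31 [11111]: clauses=TTTFF -> 0
Full result column, 8 rows per line (x1,x2 fixed per line; x3,x4,x5 runs 000..111 left to right):
  rows 0-7 [x1,x2=00]: 00000000  (ones: 0)
  rows 8-15 [x1,x2=01]: 00001100  (ones: 2)
  rows 16-23 [x1,x2=10]: 00000000  (ones: 0)
  rows 24-31 [x1,x2=11]: 00000000  (ones: 0)
Satisfying assignments = 0+2+0+0 = 2

2


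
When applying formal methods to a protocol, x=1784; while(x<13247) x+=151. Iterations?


Step 1: x goes from 1784 toward 13247 by 151; the body runs while x<13247, so iterations = ceil((bound-start)/step)
Step 2: Distance=11463
Step 3: ceil(11463/151)=76

76


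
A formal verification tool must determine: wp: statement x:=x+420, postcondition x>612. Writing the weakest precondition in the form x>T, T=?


Formula: wp(x:=E, P) = P[E/x] (substitute E for x in postcondition)
Step 1: Postcondition: x>612
Step 2: Substitute x+420 for x: x+420>612
Step 3: Solve for x: x > 612-420 = 192

192


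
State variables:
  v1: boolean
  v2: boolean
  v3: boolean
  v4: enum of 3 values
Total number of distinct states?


State space = product of domain sizes of all variables.
Domain sizes:
  v1 (boolean): 2
  v2 (boolean): 2
  v3 (boolean): 2
  v4 (enum of 3 values): 3
Product = 2 * 2 * 2 * 3 = 24

24


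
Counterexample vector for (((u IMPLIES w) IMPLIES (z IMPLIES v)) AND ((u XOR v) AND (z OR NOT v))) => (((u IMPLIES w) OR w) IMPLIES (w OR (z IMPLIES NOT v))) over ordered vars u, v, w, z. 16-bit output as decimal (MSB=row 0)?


F1 = (((u IMPLIES w) IMPLIES (z IMPLIES v)) AND ((u XOR v) AND (z OR NOT v)))
F2 = (((u IMPLIES w) OR w) IMPLIES (w OR (z IMPLIES NOT v)))
Counterexample to F1=>F2 is where F1=1 and F2=0.
Evaluate each row (bits = u,v,w,z, MSB first):
  row 0 [0000]: F1=0 F2=1 -> F1&~F2 -> 0
  row 1 [0001]: F1=0 F2=1 -> F1&~F2 -> 0
  row 2 [0010]: F1=0 F2=1 -> F1&~F2 -> 0
  row 3 [0011]: F1=0 F2=1 -> F1&~F2 -> 0
  row 4 [0100]: F1=0 F2=1 -> F1&~F2 -> 0
  row 5 [0101]: F1=1 F2=0 -> F1&~F2 -> 1
  row 6 [0110]: F1=0 F2=1 -> F1&~F2 -> 0
  row 7 [0111]: F1=1 F2=1 -> F1&~F2 -> 0
  row 8 [1000]: F1=1 F2=1 -> F1&~F2 -> 0
  row 9 [1001]: F1=1 F2=1 -> F1&~F2 -> 0
  row 10 [1010]: F1=1 F2=1 -> F1&~F2 -> 0
  row 11 [1011]: F1=0 F2=1 -> F1&~F2 -> 0
  row 12 [1100]: F1=0 F2=1 -> F1&~F2 -> 0
  row 13 [1101]: F1=0 F2=1 -> F1&~F2 -> 0
  row 14 [1110]: F1=0 F2=1 -> F1&~F2 -> 0
  row 15 [1111]: F1=0 F2=1 -> F1&~F2 -> 0
Full result column, 4 rows per line (u,v fixed per line; w,z runs 00..11 left to right):
  rows 0-3 [u,v=00]: 0000  = hex 0
  rows 4-7 [u,v=01]: 0100  = hex 4
  rows 8-11 [u,v=10]: 0000  = hex 0
  rows 12-15 [u,v=11]: 0000  = hex 0
Counterexample vector (row 0 .. row 15) = 0000010000000000
Output column grouped in 4s = 0000 0100 0000 0000 = 0x0400
Convert to decimal digit by digit (value = value*16 + digit):
  0 -> 0
  0*16 + 4 = 4
  4*16 + 0 = 64
  64*16 + 0 = 1024
Decimal = 1024

1024


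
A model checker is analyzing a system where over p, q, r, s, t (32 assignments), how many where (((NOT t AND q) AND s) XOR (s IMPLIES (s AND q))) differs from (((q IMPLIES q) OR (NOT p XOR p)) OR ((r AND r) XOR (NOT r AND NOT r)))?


F1 = (((NOT t AND q) AND s) XOR (s IMPLIES (s AND q)))
F2 = (((q IMPLIES q) OR (NOT p XOR p)) OR ((r AND r) XOR (NOT r AND NOT r)))
Evaluate both on each of 32 rows (bits = p,q,r,s,t):
  row 0 [00000]: F1=1 F2=1 -> 0
  row 1 [00001]: F1=1 F2=1 -> 0
  row 2 [00010]: F1=0 F2=1 (differ) -> 1
  row 3 [00011]: F1=0 F2=1 (differ) -> 1
  row 4 [00100]: F1=1 F2=1 -> 0
  row 5 [00101]: F1=1 F2=1 -> 0
  row 6 [00110]: F1=0 F2=1 (differ) -> 1
  row 7 [00111]: F1=0 F2=1 (differ) -> 1
  row 8 [01000]: F1=1 F2=1 -> 0
  row 9 [01001]: F1=1 F2=1 -> 0
  row 10 [01010]: F1=0 F2=1 (differ) -> 1
  row 11 [01011]: F1=1 F2=1 -> 0
  row 12 [01100]: F1=1 F2=1 -> 0
  row 13 [01101]: F1=1 F2=1 -> 0
  row 14 [01110]: F1=0 F2=1 (differ) -> 1
  row 15 [01111]: F1=1 F2=1 -> 0
  row 16 [10000]: F1=1 F2=1 -> 0
  row 17 [10001]: F1=1 F2=1 -> 0
  row 18 [10010]: F1=0 F2=1 (differ) -> 1
  row 19 [10011]: F1=0 F2=1 (differ) -> 1
  row 20 [10100]: F1=1 F2=1 -> 0
  row 21 [10101]: F1=1 F2=1 -> 0
  row 22 [10110]: F1=0 F2=1 (differ) -> 1
  row 23 [10111]: F1=0 F2=1 (differ) -> 1
  row 24 [11000]: F1=1 F2=1 -> 0
  row 25 [11001]: F1=1 F2=1 -> 0
  row 26 [11010]: F1=0 F2=1 (differ) -> 1
  row 27 [11011]: F1=1 F2=1 -> 0
  row 28 [11100]: F1=1 F2=1 -> 0
  row 29 [11101]: F1=1 F2=1 -> 0
  row 30 [11110]: F1=0 F2=1 (differ) -> 1
  row 31 [11111]: F1=1 F2=1 -> 0
Full result column, 8 rows per line (p,q fixed per line; r,s,t runs 000..111 left to right):
  rows 0-7 [p,q=00]: 00110011  (ones: 4)
  rows 8-15 [p,q=01]: 00100010  (ones: 2)
  rows 16-23 [p,q=10]: 00110011  (ones: 4)
  rows 24-31 [p,q=11]: 00100010  (ones: 2)
Disagreements = 4+2+4+2 = 12

12


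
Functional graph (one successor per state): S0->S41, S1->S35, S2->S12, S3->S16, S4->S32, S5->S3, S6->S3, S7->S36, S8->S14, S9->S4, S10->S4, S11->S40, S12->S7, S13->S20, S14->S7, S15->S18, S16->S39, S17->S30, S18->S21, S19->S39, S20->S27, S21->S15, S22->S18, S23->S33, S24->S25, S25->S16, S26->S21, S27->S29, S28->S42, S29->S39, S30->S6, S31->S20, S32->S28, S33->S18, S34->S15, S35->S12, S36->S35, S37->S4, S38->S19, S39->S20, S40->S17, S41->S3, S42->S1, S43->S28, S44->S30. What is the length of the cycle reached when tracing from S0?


Trace from S0 until a state repeats:
  S0 -> S41 -> S3 -> S16 -> S39 -> S20 -> S27 -> S29 -> S39
S39 first seen at step 4, revisited at step 8.
Cycle length = 8 - 4 = 4

4


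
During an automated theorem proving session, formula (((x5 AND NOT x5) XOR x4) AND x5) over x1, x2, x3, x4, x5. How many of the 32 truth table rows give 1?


Formula: (((x5 AND NOT x5) XOR x4) AND x5) over 5 vars (32 rows)
Evaluate each row (x1, x2, x3, x4, x5 as bits, MSB first):
  row 0 [00000]: (((0 AND NOT 0) XOR 0) AND 0) -> 0
  row 1 [00001]: (((1 AND NOT 1) XOR 0) AND 1) -> 0
  row 2 [00010]: (((0 AND NOT 0) XOR 1) AND 0) -> 0
  row 3 [00011]: (((1 AND NOT 1) XOR 1) AND 1) -> 1
  row 4 [00100]: (((0 AND NOT 0) XOR 0) AND 0) -> 0
  row 5 [00101]: (((1 AND NOT 1) XOR 0) AND 1) -> 0
  row 6 [00110]: (((0 AND NOT 0) XOR 1) AND 0) -> 0
  row 7 [00111]: (((1 AND NOT 1) XOR 1) AND 1) -> 1
  row 8 [01000]: (((0 AND NOT 0) XOR 0) AND 0) -> 0
  row 9 [01001]: (((1 AND NOT 1) XOR 0) AND 1) -> 0
  row 10 [01010]: (((0 AND NOT 0) XOR 1) AND 0) -> 0
  row 11 [01011]: (((1 AND NOT 1) XOR 1) AND 1) -> 1
  row 12 [01100]: (((0 AND NOT 0) XOR 0) AND 0) -> 0
  row 13 [01101]: (((1 AND NOT 1) XOR 0) AND 1) -> 0
  row 14 [01110]: (((0 AND NOT 0) XOR 1) AND 0) -> 0
  row 15 [01111]: (((1 AND NOT 1) XOR 1) AND 1) -> 1
  row 16 [10000]: (((0 AND NOT 0) XOR 0) AND 0) -> 0
  row 17 [10001]: (((1 AND NOT 1) XOR 0) AND 1) -> 0
  row 18 [10010]: (((0 AND NOT 0) XOR 1) AND 0) -> 0
  row 19 [10011]: (((1 AND NOT 1) XOR 1) AND 1) -> 1
  row 20 [10100]: (((0 AND NOT 0) XOR 0) AND 0) -> 0
  row 21 [10101]: (((1 AND NOT 1) XOR 0) AND 1) -> 0
  row 22 [10110]: (((0 AND NOT 0) XOR 1) AND 0) -> 0
  row 23 [10111]: (((1 AND NOT 1) XOR 1) AND 1) -> 1
  row 24 [11000]: (((0 AND NOT 0) XOR 0) AND 0) -> 0
  row 25 [11001]: (((1 AND NOT 1) XOR 0) AND 1) -> 0
  row 26 [11010]: (((0 AND NOT 0) XOR 1) AND 0) -> 0
  row 27 [11011]: (((1 AND NOT 1) XOR 1) AND 1) -> 1
  row 28 [11100]: (((0 AND NOT 0) XOR 0) AND 0) -> 0
  row 29 [11101]: (((1 AND NOT 1) XOR 0) AND 1) -> 0
  row 30 [11110]: (((0 AND NOT 0) XOR 1) AND 0) -> 0
  row 31 [11111]: (((1 AND NOT 1) XOR 1) AND 1) -> 1
Full result column, 8 rows per line (x1,x2 fixed per line; x3,x4,x5 runs 000..111 left to right):
  rows 0-7 [x1,x2=00]: 00010001  (ones: 2)
  rows 8-15 [x1,x2=01]: 00010001  (ones: 2)
  rows 16-23 [x1,x2=10]: 00010001  (ones: 2)
  rows 24-31 [x1,x2=11]: 00010001  (ones: 2)
Count of 1-rows = 2+2+2+2 = 8

8


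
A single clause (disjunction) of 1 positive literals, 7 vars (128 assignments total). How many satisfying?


Step 1: Total=2^7=128
Step 2: Unsat when all 1 false: 2^6=64
Step 3: Sat=128-64=64

64


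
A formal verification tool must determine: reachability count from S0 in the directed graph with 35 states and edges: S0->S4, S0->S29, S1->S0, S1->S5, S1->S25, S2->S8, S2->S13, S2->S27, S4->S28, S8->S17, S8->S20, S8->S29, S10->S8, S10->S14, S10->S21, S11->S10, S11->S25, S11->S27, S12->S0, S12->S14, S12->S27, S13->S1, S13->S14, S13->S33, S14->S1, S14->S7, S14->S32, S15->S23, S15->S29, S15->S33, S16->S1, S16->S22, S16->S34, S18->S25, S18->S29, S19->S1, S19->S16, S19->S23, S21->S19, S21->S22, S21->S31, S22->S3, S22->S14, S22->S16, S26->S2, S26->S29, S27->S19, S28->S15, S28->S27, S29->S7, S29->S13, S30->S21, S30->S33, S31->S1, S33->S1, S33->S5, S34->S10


BFS from S0:
  layer 0: {S0}
  layer 1: {S4, S29}
  layer 2: {S7, S13, S28}
  layer 3: {S1, S14, S15, S27, S33}
  layer 4: {S5, S19, S23, S25, S32}
  layer 5: {S16}
  layer 6: {S22, S34}
  layer 7: {S3, S10}
  layer 8: {S8, S21}
  layer 9: {S17, S20, S31}
Reachable set: {S0, S1, S3, S4, S5, S7, S8, S10, S13, S14, S15, S16, S17, S19, S20, S21, S22, S23, S25, S27, S28, S29, S31, S32, S33, S34}
Count = 26

26


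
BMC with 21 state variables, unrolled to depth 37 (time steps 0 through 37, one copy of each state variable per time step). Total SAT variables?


BMC unrolls to depth k, creating one copy of each state var for steps 0..k.
Step count = 37 + 1 = 38 (steps 0 through 37)
Vars per step = 21
Total = 21 * 38 = 798

798


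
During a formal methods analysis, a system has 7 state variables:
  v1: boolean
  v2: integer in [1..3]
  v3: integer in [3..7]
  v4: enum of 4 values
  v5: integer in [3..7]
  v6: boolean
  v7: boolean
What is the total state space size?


State space = product of domain sizes of all variables.
Domain sizes:
  v1 (boolean): 2
  v2 (integer in [1..3]): 3
  v3 (integer in [3..7]): 5
  v4 (enum of 4 values): 4
  v5 (integer in [3..7]): 5
  v6 (boolean): 2
  v7 (boolean): 2
Product = 2 * 3 * 5 * 4 * 5 * 2 * 2 = 2400

2400


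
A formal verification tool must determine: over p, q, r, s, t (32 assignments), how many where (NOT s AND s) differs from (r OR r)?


F1 = (NOT s AND s)
F2 = (r OR r)
Evaluate both on each of 32 rows (bits = p,q,r,s,t):
  row 0 [00000]: F1=0 F2=0 -> 0
  row 1 [00001]: F1=0 F2=0 -> 0
  row 2 [00010]: F1=0 F2=0 -> 0
  row 3 [00011]: F1=0 F2=0 -> 0
  row 4 [00100]: F1=0 F2=1 (differ) -> 1
  row 5 [00101]: F1=0 F2=1 (differ) -> 1
  row 6 [00110]: F1=0 F2=1 (differ) -> 1
  row 7 [00111]: F1=0 F2=1 (differ) -> 1
  row 8 [01000]: F1=0 F2=0 -> 0
  row 9 [01001]: F1=0 F2=0 -> 0
  row 10 [01010]: F1=0 F2=0 -> 0
  row 11 [01011]: F1=0 F2=0 -> 0
  row 12 [01100]: F1=0 F2=1 (differ) -> 1
  row 13 [01101]: F1=0 F2=1 (differ) -> 1
  row 14 [01110]: F1=0 F2=1 (differ) -> 1
  row 15 [01111]: F1=0 F2=1 (differ) -> 1
  row 16 [10000]: F1=0 F2=0 -> 0
  row 17 [10001]: F1=0 F2=0 -> 0
  row 18 [10010]: F1=0 F2=0 -> 0
  row 19 [10011]: F1=0 F2=0 -> 0
  row 20 [10100]: F1=0 F2=1 (differ) -> 1
  row 21 [10101]: F1=0 F2=1 (differ) -> 1
  row 22 [10110]: F1=0 F2=1 (differ) -> 1
  row 23 [10111]: F1=0 F2=1 (differ) -> 1
  row 24 [11000]: F1=0 F2=0 -> 0
  row 25 [11001]: F1=0 F2=0 -> 0
  row 26 [11010]: F1=0 F2=0 -> 0
  row 27 [11011]: F1=0 F2=0 -> 0
  row 28 [11100]: F1=0 F2=1 (differ) -> 1
  row 29 [11101]: F1=0 F2=1 (differ) -> 1
  row 30 [11110]: F1=0 F2=1 (differ) -> 1
  row 31 [11111]: F1=0 F2=1 (differ) -> 1
Full result column, 8 rows per line (p,q fixed per line; r,s,t runs 000..111 left to right):
  rows 0-7 [p,q=00]: 00001111  (ones: 4)
  rows 8-15 [p,q=01]: 00001111  (ones: 4)
  rows 16-23 [p,q=10]: 00001111  (ones: 4)
  rows 24-31 [p,q=11]: 00001111  (ones: 4)
Disagreements = 4+4+4+4 = 16

16
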